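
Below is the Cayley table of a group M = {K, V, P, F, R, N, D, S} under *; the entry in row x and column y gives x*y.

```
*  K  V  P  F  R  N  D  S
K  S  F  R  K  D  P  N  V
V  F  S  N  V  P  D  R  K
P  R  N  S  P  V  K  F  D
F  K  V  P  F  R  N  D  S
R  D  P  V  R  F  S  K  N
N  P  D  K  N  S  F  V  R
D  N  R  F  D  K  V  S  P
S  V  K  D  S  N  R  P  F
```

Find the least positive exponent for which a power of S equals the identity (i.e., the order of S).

2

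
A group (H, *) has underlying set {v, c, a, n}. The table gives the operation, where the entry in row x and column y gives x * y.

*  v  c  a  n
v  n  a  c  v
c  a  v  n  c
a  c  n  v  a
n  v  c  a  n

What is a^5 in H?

a^1 = a
a^2 = a * a = v
a^3 = v * a = c
a^4 = c * a = n
a^5 = n * a = a

a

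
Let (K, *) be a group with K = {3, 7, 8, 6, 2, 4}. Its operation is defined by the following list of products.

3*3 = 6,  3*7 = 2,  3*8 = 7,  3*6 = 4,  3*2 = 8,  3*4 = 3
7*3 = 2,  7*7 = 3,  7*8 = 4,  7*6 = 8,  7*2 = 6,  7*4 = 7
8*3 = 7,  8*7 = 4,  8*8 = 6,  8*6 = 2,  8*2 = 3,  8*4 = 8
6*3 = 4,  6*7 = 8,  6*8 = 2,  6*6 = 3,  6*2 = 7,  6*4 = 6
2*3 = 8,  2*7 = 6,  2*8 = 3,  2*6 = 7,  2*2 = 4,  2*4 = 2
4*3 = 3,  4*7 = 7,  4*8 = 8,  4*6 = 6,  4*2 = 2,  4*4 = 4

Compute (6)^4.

6^1 = 6
6^2 = 6 * 6 = 3
6^3 = 3 * 6 = 4
6^4 = 4 * 6 = 6
(Structurally, K here is isomorphic to the cyclic group Z_6.)

6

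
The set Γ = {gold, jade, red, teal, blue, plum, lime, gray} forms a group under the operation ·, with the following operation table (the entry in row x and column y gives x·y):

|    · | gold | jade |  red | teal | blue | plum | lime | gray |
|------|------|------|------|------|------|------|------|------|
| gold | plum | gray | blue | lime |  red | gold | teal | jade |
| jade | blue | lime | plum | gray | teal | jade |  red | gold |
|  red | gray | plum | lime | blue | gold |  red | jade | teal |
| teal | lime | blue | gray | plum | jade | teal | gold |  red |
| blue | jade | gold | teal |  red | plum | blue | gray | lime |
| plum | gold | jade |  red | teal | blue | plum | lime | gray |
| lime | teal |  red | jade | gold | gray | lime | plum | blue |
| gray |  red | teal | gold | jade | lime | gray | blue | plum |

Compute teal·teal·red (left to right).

teal·teal = plum
plum·red = red
(Structurally, Γ here is isomorphic to the dihedral group D_4.)

red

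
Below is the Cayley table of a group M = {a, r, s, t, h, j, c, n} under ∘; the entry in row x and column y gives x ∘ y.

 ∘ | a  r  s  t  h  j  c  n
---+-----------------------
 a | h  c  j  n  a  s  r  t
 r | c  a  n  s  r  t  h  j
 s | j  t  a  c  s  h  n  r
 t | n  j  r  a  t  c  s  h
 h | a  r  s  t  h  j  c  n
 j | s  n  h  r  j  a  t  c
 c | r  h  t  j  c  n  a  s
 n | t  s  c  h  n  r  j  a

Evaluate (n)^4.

h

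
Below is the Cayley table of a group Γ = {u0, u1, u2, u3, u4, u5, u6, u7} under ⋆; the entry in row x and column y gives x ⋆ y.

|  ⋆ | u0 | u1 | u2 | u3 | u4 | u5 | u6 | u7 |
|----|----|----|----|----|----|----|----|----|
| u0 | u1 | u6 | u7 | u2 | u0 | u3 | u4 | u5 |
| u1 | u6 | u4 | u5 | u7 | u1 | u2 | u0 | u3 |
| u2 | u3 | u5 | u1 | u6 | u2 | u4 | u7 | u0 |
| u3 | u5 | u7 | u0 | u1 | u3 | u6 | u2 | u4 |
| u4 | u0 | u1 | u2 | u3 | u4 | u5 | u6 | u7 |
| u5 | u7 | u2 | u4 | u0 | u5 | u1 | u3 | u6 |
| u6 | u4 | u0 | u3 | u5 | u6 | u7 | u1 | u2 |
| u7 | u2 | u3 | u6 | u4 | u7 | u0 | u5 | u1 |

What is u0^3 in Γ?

u6

u0^1 = u0
u0^2 = u0 ⋆ u0 = u1
u0^3 = u1 ⋆ u0 = u6
(Structurally, Γ here is isomorphic to the quaternion group Q_8.)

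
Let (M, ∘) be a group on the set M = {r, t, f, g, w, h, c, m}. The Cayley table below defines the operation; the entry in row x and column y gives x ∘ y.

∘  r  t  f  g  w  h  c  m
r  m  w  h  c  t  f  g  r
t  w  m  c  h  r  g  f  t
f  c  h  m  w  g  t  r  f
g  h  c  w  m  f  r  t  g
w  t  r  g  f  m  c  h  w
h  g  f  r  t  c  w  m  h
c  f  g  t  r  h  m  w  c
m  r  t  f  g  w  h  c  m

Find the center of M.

An element z is central iff its row equals its column in the table.
For t: t ∘ c = f ≠ g = c ∘ t, so t ∉ Z.
Checking each element this way leaves Z(M) = {m, w}.

{m, w}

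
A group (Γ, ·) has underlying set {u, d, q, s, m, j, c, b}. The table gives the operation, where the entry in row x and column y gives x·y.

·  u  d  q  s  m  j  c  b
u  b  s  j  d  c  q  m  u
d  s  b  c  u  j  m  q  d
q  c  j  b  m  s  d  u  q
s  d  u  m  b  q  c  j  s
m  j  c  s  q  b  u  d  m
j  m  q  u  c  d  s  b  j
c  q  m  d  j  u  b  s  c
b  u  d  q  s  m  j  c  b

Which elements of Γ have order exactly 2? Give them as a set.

Identity is b. Compute the order of each non-identity element by repeated multiplication:
  u: u → b  (order 2)
  d: d → b  (order 2)
  q: q → b  (order 2)
  s: s → b  (order 2)
  m: m → b  (order 2)
  j: j → s → c → b  (order 4)
  c: c → s → j → b  (order 4)
Elements of order 2: {d, m, q, s, u}.
(Structurally, Γ here is isomorphic to the dihedral group D_4.)

{d, m, q, s, u}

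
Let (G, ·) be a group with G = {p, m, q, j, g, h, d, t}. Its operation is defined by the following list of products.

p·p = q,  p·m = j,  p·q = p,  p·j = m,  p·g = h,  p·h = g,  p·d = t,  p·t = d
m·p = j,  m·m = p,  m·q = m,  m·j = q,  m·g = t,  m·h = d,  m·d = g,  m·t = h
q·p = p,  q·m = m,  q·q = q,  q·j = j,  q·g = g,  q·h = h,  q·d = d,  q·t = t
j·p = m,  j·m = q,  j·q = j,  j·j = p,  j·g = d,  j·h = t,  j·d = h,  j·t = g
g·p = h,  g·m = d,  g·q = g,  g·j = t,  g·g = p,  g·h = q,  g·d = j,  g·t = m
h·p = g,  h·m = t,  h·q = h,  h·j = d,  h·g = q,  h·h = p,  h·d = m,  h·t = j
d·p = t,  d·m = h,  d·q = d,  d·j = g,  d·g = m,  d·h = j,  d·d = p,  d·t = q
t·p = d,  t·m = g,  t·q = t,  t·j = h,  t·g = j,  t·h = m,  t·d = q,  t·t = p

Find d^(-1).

t

First locate the identity: row q matches the header, so q is the identity.
Scan row d for q: d·t = q. Hence d^(-1) = t.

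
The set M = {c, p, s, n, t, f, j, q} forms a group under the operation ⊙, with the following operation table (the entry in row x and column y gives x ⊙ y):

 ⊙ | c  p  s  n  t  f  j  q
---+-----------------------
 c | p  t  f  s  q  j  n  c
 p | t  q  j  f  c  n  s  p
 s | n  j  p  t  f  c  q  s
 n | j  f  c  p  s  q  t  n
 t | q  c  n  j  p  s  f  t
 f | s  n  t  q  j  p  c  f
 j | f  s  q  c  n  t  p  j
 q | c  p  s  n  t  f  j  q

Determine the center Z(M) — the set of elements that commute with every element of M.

An element z is central iff its row equals its column in the table.
For j: j ⊙ c = f ≠ n = c ⊙ j, so j ∉ Z.
Checking each element this way leaves Z(M) = {p, q}.

{p, q}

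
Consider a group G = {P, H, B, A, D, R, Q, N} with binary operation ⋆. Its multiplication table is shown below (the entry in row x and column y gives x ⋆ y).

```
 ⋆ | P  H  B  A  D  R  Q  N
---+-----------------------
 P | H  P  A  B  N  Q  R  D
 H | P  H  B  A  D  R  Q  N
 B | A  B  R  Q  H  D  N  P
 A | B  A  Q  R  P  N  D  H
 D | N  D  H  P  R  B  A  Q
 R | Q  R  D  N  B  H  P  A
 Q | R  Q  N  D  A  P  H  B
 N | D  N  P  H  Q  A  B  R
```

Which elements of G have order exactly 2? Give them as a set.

Identity is H. Compute the order of each non-identity element by repeated multiplication:
  P: P → H  (order 2)
  B: B → R → D → H  (order 4)
  A: A → R → N → H  (order 4)
  D: D → R → B → H  (order 4)
  R: R → H  (order 2)
  Q: Q → H  (order 2)
  N: N → R → A → H  (order 4)
Elements of order 2: {P, Q, R}.

{P, Q, R}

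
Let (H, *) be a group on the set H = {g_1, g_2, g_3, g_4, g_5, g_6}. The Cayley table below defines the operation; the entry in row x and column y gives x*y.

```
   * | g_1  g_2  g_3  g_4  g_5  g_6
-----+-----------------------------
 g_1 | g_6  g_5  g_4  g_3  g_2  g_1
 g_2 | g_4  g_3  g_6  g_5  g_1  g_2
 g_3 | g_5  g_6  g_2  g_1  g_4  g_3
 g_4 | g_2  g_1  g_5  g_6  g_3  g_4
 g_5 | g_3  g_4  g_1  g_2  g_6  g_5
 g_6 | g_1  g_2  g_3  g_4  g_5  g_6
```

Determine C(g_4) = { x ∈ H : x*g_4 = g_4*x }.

Compare row g_4 with column g_4 entry by entry.
g_1*g_4 = g_3 but g_4*g_1 = g_2, so g_1 does not.
Collecting the elements that commute with g_4: C(g_4) = {g_4, g_6}.

{g_4, g_6}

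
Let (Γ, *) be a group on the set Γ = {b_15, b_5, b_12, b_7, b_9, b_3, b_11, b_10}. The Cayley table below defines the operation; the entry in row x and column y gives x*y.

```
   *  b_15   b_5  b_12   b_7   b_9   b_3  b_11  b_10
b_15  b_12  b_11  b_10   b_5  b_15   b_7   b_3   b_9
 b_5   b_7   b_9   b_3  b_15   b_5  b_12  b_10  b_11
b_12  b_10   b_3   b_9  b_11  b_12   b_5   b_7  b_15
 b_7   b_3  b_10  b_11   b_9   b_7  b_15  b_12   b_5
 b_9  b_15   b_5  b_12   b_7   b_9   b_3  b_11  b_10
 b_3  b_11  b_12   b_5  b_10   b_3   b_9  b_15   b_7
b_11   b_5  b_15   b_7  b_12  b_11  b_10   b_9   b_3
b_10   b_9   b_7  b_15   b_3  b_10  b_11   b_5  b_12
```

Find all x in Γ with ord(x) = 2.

Identity is b_9. Compute the order of each non-identity element by repeated multiplication:
  b_15: b_15 → b_12 → b_10 → b_9  (order 4)
  b_5: b_5 → b_9  (order 2)
  b_12: b_12 → b_9  (order 2)
  b_7: b_7 → b_9  (order 2)
  b_3: b_3 → b_9  (order 2)
  b_11: b_11 → b_9  (order 2)
  b_10: b_10 → b_12 → b_15 → b_9  (order 4)
Elements of order 2: {b_11, b_12, b_3, b_5, b_7}.

{b_11, b_12, b_3, b_5, b_7}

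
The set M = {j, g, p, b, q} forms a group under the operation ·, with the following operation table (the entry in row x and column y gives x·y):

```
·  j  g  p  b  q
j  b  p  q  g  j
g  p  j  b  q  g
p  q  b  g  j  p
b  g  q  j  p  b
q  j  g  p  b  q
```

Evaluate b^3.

j

b^1 = b
b^2 = b·b = p
b^3 = p·b = j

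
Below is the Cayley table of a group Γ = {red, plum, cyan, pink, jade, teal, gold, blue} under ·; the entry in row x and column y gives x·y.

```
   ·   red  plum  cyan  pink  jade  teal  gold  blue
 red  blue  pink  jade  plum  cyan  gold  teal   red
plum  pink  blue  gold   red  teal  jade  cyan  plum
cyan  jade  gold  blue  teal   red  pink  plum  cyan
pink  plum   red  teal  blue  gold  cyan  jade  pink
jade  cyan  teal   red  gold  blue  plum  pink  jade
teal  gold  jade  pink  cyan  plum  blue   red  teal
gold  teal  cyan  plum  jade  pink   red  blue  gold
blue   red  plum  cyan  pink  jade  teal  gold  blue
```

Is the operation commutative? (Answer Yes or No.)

Yes

Check whether the table is symmetric across its main diagonal.
Every entry (row x, col y) equals the entry (row y, col x), so Γ is abelian.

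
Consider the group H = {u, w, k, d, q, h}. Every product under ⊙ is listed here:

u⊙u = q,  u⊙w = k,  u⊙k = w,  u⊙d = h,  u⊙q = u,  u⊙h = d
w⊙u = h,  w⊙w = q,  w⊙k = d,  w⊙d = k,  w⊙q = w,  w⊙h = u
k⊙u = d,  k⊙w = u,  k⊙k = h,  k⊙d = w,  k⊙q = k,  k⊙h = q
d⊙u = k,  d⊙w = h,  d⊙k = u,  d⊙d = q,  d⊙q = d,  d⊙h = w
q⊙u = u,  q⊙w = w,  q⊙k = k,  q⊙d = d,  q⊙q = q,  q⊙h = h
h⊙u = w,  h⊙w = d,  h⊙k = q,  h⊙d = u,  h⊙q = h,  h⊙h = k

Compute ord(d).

2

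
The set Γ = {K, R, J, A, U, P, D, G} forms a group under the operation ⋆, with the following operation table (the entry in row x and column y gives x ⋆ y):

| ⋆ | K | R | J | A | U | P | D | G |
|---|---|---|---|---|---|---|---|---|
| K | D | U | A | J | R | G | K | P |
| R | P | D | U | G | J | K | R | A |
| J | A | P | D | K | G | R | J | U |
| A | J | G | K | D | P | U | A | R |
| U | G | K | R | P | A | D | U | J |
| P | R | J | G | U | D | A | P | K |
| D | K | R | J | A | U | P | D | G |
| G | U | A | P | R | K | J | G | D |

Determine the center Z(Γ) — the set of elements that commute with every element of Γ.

{A, D}

An element z is central iff its row equals its column in the table.
For J: J ⋆ U = G ≠ R = U ⋆ J, so J ∉ Z.
Checking each element this way leaves Z(Γ) = {A, D}.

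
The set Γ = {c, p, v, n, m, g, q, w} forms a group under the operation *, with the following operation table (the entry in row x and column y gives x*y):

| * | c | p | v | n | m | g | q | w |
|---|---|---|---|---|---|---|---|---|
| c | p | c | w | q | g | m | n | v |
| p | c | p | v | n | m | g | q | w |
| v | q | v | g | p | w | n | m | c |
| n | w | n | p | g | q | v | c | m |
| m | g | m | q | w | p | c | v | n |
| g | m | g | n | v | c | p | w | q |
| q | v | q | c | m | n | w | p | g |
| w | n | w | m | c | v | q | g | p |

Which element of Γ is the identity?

The identity e satisfies e*x = x for all x, so its row in the table reproduces the column headers.
Row p reads: c, p, v, n, m, g, q, w — exactly the header order. So p is the identity.
(Structurally, Γ here is isomorphic to the dihedral group D_4.)

p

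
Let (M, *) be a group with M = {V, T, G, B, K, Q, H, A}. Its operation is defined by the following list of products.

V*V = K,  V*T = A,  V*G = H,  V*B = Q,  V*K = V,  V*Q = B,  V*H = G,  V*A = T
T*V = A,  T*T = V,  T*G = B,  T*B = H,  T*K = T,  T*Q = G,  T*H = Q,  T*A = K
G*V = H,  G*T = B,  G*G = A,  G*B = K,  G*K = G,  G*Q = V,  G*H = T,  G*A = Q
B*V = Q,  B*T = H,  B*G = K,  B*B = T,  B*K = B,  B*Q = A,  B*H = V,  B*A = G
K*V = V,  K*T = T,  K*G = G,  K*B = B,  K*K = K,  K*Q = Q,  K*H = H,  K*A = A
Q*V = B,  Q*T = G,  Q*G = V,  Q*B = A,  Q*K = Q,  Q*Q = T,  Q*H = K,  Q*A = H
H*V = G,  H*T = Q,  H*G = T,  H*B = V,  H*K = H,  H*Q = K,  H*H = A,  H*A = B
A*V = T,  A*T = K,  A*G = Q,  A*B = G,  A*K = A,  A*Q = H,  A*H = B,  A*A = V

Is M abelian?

Yes

Check whether the table is symmetric across its main diagonal.
Every entry (row x, col y) equals the entry (row y, col x), so M is abelian.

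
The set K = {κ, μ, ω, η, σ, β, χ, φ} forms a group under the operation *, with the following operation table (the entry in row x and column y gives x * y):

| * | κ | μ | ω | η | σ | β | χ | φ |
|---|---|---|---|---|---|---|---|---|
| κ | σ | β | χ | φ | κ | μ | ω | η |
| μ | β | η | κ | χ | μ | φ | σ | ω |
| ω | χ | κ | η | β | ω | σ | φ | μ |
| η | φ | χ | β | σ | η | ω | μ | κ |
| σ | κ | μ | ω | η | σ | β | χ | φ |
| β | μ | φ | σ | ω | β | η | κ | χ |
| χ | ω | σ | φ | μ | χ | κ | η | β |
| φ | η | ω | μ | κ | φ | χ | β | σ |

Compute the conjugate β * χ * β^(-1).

χ

The identity is σ. In row β, the entry σ sits in column ω, so β^(-1) = ω.
β * χ = κ
κ * ω = χ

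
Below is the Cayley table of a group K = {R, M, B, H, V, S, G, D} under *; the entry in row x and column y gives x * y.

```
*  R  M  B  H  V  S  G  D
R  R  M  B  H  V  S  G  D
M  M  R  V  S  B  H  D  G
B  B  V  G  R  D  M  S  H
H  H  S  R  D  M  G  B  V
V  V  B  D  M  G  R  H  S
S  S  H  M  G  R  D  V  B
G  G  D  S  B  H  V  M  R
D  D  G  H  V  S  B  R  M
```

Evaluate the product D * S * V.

D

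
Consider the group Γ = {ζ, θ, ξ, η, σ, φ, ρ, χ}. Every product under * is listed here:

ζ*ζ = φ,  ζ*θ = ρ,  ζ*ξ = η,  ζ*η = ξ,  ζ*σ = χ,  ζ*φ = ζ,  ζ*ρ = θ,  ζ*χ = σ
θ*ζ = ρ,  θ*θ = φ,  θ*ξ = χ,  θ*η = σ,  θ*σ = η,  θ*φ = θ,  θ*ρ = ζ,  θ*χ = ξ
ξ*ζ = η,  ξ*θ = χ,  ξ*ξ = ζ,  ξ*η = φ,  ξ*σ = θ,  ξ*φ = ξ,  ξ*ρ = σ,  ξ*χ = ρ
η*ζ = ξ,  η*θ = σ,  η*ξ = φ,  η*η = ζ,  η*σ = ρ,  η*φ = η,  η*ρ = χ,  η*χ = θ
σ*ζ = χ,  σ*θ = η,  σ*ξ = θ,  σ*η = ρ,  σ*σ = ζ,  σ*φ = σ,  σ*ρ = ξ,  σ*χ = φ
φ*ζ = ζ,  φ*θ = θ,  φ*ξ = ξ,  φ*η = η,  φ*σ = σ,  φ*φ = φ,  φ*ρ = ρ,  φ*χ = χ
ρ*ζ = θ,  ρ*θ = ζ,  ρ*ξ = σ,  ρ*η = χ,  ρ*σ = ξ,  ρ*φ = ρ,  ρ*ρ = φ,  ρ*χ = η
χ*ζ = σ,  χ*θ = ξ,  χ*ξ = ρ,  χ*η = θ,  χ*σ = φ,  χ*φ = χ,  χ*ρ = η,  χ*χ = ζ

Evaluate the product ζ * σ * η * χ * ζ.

ζ * σ = χ
χ * η = θ
θ * χ = ξ
ξ * ζ = η

η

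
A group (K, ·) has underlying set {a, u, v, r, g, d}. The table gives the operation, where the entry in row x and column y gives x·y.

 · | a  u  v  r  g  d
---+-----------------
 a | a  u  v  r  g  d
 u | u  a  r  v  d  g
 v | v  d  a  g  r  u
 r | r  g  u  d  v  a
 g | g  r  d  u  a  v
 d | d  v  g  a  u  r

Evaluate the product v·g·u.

v·g = r
r·u = g

g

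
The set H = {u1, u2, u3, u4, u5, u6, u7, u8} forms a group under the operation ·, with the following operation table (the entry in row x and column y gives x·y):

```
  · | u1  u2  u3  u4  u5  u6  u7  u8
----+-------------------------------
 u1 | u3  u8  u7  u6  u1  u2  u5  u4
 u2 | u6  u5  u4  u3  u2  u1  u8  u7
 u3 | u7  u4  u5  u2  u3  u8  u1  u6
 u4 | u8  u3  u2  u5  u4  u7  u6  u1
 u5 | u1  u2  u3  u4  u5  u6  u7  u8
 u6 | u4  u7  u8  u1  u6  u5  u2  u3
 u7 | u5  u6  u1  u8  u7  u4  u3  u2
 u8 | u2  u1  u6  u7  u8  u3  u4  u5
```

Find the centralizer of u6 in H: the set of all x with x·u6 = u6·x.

{u3, u5, u6, u8}

Compare row u6 with column u6 entry by entry.
u3·u6 = u8 = u6·u3, so u3 commutes with u6.
u2·u6 = u1 but u6·u2 = u7, so u2 does not.
Collecting the elements that commute with u6: C(u6) = {u3, u5, u6, u8}.
(Structurally, H here is isomorphic to the dihedral group D_4.)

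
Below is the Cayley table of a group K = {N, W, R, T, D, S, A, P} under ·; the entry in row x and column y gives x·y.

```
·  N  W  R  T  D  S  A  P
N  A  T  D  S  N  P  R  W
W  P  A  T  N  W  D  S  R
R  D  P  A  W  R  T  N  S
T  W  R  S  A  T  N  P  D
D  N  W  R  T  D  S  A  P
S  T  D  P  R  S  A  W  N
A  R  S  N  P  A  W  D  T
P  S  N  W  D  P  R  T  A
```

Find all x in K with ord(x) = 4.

Identity is D. Compute the order of each non-identity element by repeated multiplication:
  N: N → A → R → D  (order 4)
  W: W → A → S → D  (order 4)
  R: R → A → N → D  (order 4)
  T: T → A → P → D  (order 4)
  S: S → A → W → D  (order 4)
  A: A → D  (order 2)
  P: P → A → T → D  (order 4)
Elements of order 4: {N, P, R, S, T, W}.

{N, P, R, S, T, W}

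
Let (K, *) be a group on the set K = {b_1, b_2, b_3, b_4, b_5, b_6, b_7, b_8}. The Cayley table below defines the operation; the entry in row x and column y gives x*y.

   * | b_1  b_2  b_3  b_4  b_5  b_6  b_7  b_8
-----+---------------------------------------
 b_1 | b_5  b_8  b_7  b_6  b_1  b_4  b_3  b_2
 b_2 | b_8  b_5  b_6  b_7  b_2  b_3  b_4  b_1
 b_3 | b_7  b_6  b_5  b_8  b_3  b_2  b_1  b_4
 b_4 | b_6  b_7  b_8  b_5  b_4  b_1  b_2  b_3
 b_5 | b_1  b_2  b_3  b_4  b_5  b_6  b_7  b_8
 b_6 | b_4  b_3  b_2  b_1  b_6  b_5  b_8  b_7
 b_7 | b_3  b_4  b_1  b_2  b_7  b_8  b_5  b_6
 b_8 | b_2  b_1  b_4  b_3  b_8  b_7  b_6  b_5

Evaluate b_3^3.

b_3

b_3^1 = b_3
b_3^2 = b_3*b_3 = b_5
b_3^3 = b_5*b_3 = b_3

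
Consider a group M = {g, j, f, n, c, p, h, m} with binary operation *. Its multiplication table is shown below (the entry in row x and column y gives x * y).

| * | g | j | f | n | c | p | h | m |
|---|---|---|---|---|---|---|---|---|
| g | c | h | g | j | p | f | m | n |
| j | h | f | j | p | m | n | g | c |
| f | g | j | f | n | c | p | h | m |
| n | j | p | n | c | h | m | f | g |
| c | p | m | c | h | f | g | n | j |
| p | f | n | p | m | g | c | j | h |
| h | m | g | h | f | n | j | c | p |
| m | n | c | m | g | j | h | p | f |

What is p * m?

h

Read row p, column m: p * m = h.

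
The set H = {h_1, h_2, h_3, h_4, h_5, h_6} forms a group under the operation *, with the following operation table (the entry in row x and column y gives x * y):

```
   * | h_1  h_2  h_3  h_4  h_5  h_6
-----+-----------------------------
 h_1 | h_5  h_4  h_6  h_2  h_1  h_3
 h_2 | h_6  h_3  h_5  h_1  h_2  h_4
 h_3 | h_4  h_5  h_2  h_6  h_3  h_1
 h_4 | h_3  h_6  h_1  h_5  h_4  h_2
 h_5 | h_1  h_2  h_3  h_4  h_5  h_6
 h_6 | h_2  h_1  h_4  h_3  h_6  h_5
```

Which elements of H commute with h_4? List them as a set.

{h_4, h_5}

Compare row h_4 with column h_4 entry by entry.
h_6 * h_4 = h_3 but h_4 * h_6 = h_2, so h_6 does not.
Collecting the elements that commute with h_4: C(h_4) = {h_4, h_5}.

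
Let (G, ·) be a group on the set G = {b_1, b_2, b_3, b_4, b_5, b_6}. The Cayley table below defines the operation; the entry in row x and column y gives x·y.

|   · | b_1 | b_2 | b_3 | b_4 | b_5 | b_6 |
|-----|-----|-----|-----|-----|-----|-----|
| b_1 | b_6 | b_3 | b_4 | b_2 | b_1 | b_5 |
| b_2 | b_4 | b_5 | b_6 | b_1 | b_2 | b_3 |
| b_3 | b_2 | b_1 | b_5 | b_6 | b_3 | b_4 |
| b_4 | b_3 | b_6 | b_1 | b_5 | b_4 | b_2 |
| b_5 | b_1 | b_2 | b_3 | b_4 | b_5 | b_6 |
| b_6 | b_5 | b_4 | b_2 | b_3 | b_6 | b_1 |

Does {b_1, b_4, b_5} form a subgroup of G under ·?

No

b_1·b_1 = b_6, which is not in {b_1, b_4, b_5}.
The subset is not closed under ·, so it is not a subgroup.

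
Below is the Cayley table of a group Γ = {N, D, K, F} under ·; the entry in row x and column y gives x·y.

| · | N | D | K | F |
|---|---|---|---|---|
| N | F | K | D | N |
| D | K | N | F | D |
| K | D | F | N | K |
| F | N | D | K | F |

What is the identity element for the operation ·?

The identity e satisfies e·x = x for all x, so its row in the table reproduces the column headers.
Row F reads: N, D, K, F — exactly the header order. So F is the identity.

F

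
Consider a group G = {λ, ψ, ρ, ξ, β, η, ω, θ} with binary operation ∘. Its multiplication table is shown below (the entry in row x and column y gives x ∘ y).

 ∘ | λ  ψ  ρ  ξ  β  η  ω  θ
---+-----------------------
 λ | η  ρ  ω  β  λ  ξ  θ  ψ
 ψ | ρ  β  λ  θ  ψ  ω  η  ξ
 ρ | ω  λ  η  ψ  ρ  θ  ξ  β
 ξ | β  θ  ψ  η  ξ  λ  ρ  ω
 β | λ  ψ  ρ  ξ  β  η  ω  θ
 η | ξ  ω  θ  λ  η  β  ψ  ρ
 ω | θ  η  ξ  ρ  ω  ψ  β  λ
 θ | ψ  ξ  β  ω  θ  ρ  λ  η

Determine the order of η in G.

2

The identity element is β (its row matches the header).
η^1 = η
η^2 = η ∘ η = β
The first power of η equal to the identity is η^2, so ord(η) = 2.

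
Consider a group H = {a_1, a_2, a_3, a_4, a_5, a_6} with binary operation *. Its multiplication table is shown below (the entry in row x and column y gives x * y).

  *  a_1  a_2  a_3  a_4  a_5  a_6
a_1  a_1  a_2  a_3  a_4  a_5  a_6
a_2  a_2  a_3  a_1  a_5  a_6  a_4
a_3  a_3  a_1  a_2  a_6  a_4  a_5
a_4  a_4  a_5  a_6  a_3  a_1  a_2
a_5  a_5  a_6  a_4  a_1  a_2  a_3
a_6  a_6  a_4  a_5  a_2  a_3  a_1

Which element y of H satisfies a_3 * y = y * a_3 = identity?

First locate the identity: row a_1 matches the header, so a_1 is the identity.
Scan row a_3 for a_1: a_3 * a_2 = a_1. Hence a_3^(-1) = a_2.

a_2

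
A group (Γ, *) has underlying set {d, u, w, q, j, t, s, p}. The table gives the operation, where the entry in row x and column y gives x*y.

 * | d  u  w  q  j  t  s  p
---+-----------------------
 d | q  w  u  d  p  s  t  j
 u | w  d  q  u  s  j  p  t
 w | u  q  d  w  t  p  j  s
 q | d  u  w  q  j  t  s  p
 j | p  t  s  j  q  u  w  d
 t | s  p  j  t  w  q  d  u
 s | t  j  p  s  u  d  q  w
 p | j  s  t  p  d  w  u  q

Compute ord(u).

4

The identity element is q (its row matches the header).
u^1 = u
u^2 = u*u = d
u^3 = d*u = w
u^4 = w*u = q
The first power of u equal to the identity is u^4, so ord(u) = 4.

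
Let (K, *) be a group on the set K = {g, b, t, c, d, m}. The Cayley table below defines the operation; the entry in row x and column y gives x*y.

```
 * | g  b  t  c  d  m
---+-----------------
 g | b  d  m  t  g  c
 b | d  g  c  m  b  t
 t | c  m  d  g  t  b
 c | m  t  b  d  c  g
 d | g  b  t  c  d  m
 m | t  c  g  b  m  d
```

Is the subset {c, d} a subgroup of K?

Yes

{c, d} contains the identity d.
Checking products: every product of two elements of {c, d} (read from the table) lies in {c, d}, so the set is closed.
In a finite group, a nonempty closed subset is a subgroup. So {c, d} ≤ K.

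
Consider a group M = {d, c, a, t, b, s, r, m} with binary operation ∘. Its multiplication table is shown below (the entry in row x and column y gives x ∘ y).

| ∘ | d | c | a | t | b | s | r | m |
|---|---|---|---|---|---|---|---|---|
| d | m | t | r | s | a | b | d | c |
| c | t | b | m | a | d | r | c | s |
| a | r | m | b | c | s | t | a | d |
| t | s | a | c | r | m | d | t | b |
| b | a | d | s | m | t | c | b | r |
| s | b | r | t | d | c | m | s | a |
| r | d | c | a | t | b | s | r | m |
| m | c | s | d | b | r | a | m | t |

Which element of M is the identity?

r

The identity e satisfies e ∘ x = x for all x, so its row in the table reproduces the column headers.
Row r reads: d, c, a, t, b, s, r, m — exactly the header order. So r is the identity.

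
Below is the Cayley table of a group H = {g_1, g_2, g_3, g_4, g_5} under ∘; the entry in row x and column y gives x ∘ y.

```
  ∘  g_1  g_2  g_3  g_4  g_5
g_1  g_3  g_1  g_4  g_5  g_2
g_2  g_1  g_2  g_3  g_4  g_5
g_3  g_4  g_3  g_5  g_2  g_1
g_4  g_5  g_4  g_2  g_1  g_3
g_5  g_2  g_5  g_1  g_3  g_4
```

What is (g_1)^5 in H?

g_2

g_1^1 = g_1
g_1^2 = g_1 ∘ g_1 = g_3
g_1^3 = g_3 ∘ g_1 = g_4
g_1^4 = g_4 ∘ g_1 = g_5
g_1^5 = g_5 ∘ g_1 = g_2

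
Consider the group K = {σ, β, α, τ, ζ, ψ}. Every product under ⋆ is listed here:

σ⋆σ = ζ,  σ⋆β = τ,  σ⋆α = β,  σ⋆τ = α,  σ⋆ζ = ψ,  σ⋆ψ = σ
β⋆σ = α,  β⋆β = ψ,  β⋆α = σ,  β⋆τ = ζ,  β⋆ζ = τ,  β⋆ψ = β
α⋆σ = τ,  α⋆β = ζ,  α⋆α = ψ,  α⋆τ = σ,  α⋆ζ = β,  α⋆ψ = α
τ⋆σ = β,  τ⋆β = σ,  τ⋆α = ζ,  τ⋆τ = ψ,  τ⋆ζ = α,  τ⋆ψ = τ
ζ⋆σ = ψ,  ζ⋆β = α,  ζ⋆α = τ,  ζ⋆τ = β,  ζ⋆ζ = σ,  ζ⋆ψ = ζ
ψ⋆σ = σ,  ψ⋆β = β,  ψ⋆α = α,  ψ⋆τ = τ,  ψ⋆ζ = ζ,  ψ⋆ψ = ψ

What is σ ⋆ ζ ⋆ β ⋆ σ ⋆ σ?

σ ⋆ ζ = ψ
ψ ⋆ β = β
β ⋆ σ = α
α ⋆ σ = τ
(Structurally, K here is isomorphic to the symmetric group S_3.)

τ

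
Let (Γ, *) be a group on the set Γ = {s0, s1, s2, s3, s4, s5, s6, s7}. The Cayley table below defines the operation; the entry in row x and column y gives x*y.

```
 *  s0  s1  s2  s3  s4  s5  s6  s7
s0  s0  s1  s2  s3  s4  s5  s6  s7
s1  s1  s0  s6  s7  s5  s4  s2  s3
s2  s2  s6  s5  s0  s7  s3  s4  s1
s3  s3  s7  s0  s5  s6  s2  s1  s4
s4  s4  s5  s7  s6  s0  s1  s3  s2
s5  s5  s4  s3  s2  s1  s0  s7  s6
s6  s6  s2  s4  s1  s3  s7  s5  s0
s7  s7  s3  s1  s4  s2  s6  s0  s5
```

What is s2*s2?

Read row s2, column s2: s2*s2 = s5.

s5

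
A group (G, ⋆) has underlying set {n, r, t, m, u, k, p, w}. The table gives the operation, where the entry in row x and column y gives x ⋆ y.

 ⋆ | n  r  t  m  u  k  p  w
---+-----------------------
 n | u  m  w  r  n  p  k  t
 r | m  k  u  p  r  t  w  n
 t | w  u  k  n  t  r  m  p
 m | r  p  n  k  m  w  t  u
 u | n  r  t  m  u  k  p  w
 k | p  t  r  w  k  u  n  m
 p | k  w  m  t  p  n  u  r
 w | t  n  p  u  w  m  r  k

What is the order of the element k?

The identity element is u (its row matches the header).
k^1 = k
k^2 = k ⋆ k = u
The first power of k equal to the identity is k^2, so ord(k) = 2.

2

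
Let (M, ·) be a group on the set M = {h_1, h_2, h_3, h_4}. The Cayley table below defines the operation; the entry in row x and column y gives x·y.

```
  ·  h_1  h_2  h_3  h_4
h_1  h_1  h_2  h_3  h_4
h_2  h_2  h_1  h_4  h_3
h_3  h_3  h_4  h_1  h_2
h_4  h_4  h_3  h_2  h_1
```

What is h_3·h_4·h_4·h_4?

h_2

h_3·h_4 = h_2
h_2·h_4 = h_3
h_3·h_4 = h_2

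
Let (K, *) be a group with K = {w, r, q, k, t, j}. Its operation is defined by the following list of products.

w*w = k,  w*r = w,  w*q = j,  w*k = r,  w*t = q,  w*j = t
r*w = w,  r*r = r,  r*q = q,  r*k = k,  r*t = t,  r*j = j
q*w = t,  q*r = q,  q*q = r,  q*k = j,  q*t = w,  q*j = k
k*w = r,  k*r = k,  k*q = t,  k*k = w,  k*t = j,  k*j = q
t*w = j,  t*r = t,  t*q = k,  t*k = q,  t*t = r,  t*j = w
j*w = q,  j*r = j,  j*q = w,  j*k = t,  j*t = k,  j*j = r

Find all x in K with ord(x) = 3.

Identity is r. Compute the order of each non-identity element by repeated multiplication:
  w: w → k → r  (order 3)
  q: q → r  (order 2)
  k: k → w → r  (order 3)
  t: t → r  (order 2)
  j: j → r  (order 2)
Elements of order 3: {k, w}.

{k, w}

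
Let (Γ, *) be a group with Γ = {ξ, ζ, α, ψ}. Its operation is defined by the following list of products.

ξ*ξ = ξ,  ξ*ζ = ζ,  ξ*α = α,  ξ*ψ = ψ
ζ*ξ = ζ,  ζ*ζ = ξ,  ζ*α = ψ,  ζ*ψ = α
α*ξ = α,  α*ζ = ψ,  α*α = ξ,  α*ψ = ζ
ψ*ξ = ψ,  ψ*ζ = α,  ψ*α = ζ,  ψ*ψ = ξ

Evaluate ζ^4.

ξ

ζ^1 = ζ
ζ^2 = ζ * ζ = ξ
ζ^3 = ξ * ζ = ζ
ζ^4 = ζ * ζ = ξ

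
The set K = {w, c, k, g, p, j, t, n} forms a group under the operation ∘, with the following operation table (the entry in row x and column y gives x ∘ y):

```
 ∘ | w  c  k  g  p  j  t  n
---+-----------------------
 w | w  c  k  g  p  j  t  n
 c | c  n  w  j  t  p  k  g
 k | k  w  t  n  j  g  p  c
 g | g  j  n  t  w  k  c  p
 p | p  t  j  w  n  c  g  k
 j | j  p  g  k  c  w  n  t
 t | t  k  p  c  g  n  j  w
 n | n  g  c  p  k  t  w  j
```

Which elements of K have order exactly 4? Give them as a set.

Identity is w. Compute the order of each non-identity element by repeated multiplication:
  c: c → n → g → j → p → t → k → w  (order 8)
  k: k → t → p → j → g → n → c → w  (order 8)
  g: g → t → c → j → k → n → p → w  (order 8)
  p: p → n → k → j → c → t → g → w  (order 8)
  j: j → w  (order 2)
  t: t → j → n → w  (order 4)
  n: n → j → t → w  (order 4)
Elements of order 4: {n, t}.

{n, t}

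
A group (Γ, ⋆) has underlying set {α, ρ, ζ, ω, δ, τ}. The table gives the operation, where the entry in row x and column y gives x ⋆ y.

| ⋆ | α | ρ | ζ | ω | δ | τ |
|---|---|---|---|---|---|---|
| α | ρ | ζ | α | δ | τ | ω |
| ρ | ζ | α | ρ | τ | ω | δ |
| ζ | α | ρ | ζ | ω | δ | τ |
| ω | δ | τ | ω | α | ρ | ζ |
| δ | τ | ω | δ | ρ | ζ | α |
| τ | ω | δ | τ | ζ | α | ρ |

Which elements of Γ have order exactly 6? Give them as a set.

Identity is ζ. Compute the order of each non-identity element by repeated multiplication:
  α: α → ρ → ζ  (order 3)
  ρ: ρ → α → ζ  (order 3)
  ω: ω → α → δ → ρ → τ → ζ  (order 6)
  δ: δ → ζ  (order 2)
  τ: τ → ρ → δ → α → ω → ζ  (order 6)
Elements of order 6: {τ, ω}.

{τ, ω}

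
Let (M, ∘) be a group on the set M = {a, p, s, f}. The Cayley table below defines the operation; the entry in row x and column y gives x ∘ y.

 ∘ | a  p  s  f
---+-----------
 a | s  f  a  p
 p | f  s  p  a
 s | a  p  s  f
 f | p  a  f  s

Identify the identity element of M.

The identity e satisfies e ∘ x = x for all x, so its row in the table reproduces the column headers.
Row s reads: a, p, s, f — exactly the header order. So s is the identity.

s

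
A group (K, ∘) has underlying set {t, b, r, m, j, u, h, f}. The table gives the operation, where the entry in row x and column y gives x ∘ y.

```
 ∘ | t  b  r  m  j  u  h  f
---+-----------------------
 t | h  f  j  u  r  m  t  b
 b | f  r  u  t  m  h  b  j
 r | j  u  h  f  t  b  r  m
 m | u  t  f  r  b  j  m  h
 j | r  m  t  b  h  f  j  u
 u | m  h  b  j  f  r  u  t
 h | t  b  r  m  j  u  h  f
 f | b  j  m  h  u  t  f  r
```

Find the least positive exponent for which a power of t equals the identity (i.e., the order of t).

The identity element is h (its row matches the header).
t^1 = t
t^2 = t ∘ t = h
The first power of t equal to the identity is t^2, so ord(t) = 2.

2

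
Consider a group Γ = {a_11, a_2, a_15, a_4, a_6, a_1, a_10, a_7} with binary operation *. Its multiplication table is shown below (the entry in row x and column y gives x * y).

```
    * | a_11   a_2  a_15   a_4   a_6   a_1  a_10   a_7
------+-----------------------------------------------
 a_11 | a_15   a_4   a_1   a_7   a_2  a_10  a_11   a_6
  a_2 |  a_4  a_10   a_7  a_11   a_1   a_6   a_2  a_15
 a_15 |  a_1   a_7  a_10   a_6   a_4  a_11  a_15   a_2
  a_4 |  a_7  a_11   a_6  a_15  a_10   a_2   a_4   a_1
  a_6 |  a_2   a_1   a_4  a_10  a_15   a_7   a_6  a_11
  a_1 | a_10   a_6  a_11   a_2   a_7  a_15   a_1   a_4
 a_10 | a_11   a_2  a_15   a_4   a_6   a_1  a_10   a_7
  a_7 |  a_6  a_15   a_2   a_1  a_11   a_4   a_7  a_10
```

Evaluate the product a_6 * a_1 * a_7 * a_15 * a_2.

a_6 * a_1 = a_7
a_7 * a_7 = a_10
a_10 * a_15 = a_15
a_15 * a_2 = a_7
(Structurally, Γ here is isomorphic to Z_2 x Z_4.)

a_7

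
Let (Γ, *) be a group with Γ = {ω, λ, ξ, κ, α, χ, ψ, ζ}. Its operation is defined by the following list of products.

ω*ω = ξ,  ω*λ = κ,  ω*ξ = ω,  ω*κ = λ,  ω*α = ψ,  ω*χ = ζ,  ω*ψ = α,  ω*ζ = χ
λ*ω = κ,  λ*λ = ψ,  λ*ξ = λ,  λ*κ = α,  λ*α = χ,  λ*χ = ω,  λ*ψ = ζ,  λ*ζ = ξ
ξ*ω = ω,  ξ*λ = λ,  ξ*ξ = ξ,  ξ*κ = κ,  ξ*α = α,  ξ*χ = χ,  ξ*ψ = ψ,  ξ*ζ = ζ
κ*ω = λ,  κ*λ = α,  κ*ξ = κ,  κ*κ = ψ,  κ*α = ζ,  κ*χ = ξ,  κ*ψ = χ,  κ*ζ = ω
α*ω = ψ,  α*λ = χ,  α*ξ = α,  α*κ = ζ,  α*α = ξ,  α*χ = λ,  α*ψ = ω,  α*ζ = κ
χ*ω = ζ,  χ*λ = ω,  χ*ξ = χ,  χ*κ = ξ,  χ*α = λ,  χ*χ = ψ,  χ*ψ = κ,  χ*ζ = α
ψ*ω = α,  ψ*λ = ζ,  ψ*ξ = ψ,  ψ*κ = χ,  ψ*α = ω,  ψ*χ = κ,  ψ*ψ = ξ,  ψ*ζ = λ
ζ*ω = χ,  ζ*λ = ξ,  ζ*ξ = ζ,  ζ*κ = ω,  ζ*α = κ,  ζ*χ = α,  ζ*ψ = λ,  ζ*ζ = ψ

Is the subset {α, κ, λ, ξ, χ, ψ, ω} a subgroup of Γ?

No

κ * α = ζ, which is not in {α, κ, λ, ξ, χ, ψ, ω}.
The subset is not closed under *, so it is not a subgroup.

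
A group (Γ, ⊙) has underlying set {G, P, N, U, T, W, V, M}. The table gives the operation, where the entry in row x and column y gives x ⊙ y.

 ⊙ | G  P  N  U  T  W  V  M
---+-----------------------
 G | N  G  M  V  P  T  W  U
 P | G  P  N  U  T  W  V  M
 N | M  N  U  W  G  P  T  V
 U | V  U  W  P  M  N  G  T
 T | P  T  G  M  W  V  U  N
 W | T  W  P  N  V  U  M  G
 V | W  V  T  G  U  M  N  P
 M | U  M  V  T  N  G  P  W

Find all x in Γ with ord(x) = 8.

{G, M, T, V}

Identity is P. Compute the order of each non-identity element by repeated multiplication:
  G: G → N → M → U → V → W → T → P  (order 8)
  N: N → U → W → P  (order 4)
  U: U → P  (order 2)
  T: T → W → V → U → M → N → G → P  (order 8)
  W: W → U → N → P  (order 4)
  V: V → N → T → U → G → W → M → P  (order 8)
  M: M → W → G → U → T → N → V → P  (order 8)
Elements of order 8: {G, M, T, V}.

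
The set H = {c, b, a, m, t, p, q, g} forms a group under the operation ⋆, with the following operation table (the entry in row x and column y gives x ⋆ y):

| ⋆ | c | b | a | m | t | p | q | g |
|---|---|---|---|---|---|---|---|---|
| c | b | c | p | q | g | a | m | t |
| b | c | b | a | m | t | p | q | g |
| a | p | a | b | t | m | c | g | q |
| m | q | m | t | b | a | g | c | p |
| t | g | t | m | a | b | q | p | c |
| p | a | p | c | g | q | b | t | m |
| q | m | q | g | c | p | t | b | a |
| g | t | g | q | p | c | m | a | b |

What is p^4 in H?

p^1 = p
p^2 = p ⋆ p = b
p^3 = b ⋆ p = p
p^4 = p ⋆ p = b

b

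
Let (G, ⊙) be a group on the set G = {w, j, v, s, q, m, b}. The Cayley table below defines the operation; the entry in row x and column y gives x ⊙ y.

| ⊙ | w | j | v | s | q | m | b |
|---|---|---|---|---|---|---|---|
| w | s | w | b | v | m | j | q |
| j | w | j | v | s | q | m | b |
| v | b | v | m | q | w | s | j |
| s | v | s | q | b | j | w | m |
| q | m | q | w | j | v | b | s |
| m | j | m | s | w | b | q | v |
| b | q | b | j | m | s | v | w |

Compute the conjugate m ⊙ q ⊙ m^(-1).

q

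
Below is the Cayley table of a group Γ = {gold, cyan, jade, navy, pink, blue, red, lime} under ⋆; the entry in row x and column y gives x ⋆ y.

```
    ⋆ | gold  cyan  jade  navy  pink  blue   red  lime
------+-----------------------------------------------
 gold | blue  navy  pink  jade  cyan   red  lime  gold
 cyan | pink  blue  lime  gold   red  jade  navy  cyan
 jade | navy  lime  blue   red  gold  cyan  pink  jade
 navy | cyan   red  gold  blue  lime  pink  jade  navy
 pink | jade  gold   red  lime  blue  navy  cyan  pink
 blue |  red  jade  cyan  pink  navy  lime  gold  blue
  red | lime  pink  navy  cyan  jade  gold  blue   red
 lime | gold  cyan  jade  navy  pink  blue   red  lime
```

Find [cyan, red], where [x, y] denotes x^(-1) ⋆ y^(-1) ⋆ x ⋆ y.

blue

Identity is lime; from the table cyan^(-1) = jade and red^(-1) = gold.
jade ⋆ gold = navy
navy ⋆ cyan = red
red ⋆ red = blue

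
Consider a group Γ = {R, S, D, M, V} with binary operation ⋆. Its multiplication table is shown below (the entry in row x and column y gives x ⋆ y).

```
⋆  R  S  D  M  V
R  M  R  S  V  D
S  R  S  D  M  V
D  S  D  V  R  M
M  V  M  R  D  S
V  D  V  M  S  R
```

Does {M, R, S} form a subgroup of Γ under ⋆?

R ⋆ M = V, which is not in {M, R, S}.
The subset is not closed under ⋆, so it is not a subgroup.
(Structurally, Γ here is isomorphic to the cyclic group Z_5.)

No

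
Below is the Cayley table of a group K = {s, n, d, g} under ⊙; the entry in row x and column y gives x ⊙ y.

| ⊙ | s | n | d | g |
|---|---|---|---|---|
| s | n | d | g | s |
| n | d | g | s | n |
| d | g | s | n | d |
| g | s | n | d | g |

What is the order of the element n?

The identity element is g (its row matches the header).
n^1 = n
n^2 = n ⊙ n = g
The first power of n equal to the identity is n^2, so ord(n) = 2.

2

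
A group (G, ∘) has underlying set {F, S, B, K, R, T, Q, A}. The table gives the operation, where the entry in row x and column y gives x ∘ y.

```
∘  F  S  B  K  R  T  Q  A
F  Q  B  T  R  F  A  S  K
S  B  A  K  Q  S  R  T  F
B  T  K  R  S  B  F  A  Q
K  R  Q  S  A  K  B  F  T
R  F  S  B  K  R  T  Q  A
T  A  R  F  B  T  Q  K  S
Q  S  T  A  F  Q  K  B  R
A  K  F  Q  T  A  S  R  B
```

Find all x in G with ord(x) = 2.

{B}

Identity is R. Compute the order of each non-identity element by repeated multiplication:
  F: F → Q → S → B → T → A → K → R  (order 8)
  S: S → A → F → B → K → Q → T → R  (order 8)
  B: B → R  (order 2)
  K: K → A → T → B → S → Q → F → R  (order 8)
  T: T → Q → K → B → F → A → S → R  (order 8)
  Q: Q → B → A → R  (order 4)
  A: A → B → Q → R  (order 4)
Elements of order 2: {B}.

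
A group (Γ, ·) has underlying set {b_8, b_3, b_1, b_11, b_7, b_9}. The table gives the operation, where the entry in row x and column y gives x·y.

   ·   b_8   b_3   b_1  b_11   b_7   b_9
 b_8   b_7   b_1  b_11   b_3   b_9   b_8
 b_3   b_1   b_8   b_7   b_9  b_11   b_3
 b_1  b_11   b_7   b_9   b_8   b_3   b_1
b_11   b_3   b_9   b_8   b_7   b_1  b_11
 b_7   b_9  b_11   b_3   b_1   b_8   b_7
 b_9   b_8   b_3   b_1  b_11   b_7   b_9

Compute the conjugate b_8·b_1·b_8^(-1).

The identity is b_9. In row b_8, the entry b_9 sits in column b_7, so b_8^(-1) = b_7.
b_8·b_1 = b_11
b_11·b_7 = b_1
(Structurally, Γ here is isomorphic to the cyclic group Z_6.)

b_1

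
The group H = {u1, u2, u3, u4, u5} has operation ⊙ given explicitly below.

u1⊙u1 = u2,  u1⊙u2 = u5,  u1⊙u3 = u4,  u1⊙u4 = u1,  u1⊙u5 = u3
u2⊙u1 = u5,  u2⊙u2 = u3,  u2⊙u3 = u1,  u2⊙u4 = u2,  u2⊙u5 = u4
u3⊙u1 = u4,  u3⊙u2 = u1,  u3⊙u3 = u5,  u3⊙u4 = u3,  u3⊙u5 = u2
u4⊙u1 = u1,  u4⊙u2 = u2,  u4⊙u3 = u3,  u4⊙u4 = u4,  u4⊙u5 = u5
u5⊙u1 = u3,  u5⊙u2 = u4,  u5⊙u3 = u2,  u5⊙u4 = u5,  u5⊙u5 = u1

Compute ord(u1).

5

The identity element is u4 (its row matches the header).
u1^1 = u1
u1^2 = u1 ⊙ u1 = u2
u1^3 = u2 ⊙ u1 = u5
u1^4 = u5 ⊙ u1 = u3
u1^5 = u3 ⊙ u1 = u4
The first power of u1 equal to the identity is u1^5, so ord(u1) = 5.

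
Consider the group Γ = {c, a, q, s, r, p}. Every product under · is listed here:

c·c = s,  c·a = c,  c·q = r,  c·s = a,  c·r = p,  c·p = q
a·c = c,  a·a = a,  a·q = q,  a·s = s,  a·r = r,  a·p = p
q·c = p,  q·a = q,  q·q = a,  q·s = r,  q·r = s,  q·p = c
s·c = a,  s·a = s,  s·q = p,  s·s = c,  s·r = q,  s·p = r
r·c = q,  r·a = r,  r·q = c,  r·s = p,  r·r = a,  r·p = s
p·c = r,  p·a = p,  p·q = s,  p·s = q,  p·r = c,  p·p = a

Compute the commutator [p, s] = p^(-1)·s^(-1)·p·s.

Identity is a; from the table p^(-1) = p and s^(-1) = c.
p·c = r
r·p = s
s·s = c

c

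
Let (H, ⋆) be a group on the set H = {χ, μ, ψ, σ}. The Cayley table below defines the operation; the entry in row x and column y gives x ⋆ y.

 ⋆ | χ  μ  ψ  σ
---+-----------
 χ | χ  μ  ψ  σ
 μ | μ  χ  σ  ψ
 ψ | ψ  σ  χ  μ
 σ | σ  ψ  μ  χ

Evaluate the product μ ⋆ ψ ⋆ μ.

ψ

μ ⋆ ψ = σ
σ ⋆ μ = ψ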